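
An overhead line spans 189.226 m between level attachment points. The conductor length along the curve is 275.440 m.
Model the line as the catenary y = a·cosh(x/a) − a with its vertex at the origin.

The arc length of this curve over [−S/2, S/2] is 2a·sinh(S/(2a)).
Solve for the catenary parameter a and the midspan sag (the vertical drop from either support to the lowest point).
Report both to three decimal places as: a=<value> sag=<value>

seed: a₀ = √(S³/(24(L−S))) = √(189.226³/(24·86.214)) = 57.223800
iter 1: u=1.653385  f(a)=+1.258e+01  f'(a)=-3.922e+00  a ← 57.223800 − (+1.258e+01/-3.922e+00) = 60.431946
iter 2: u=1.565612  f(a)=+1.136e+00  f'(a)=-3.243e+00  a ← 60.431946 − (+1.136e+00/-3.243e+00) = 60.782103
iter 3: u=1.556593  f(a)=+1.128e-02  f'(a)=-3.179e+00  a ← 60.782103 − (+1.128e-02/-3.179e+00) = 60.785651
iter 4: u=1.556502  f(a)=+1.137e-06  f'(a)=-3.178e+00  a ← 60.785651 − (+1.137e-06/-3.178e+00) = 60.785651
iter 5: u=1.556502  f(a)=-5.684e-14  f'(a)=-3.178e+00  a ← 60.785651 − (-5.684e-14/-3.178e+00) = 60.785651
converged: |Δa| < 1e-12 after 5 iterations
sag = a·(cosh(S/(2a)) − 1) = 60.785651·(cosh(1.556502) − 1) = 89.752363
T_max/T_min = cosh(S/(2a)) = 2.476539

a=60.786 sag=89.752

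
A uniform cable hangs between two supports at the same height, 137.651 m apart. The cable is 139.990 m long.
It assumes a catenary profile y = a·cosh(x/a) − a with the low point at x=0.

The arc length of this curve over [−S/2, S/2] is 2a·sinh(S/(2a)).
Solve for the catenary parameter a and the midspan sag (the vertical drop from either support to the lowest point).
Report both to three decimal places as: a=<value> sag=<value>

a=216.097 sag=11.053

seed: a₀ = √(S³/(24(L−S))) = √(137.651³/(24·2.339)) = 215.550148
iter 1: u=0.319302  f(a)=+1.195e-02  f'(a)=-2.192e-02  a ← 215.550148 − (+1.195e-02/-2.192e-02) = 216.095307
iter 2: u=0.318496  f(a)=+4.550e-05  f'(a)=-2.176e-02  a ← 216.095307 − (+4.550e-05/-2.176e-02) = 216.097398
iter 3: u=0.318493  f(a)=+6.649e-10  f'(a)=-2.176e-02  a ← 216.097398 − (+6.649e-10/-2.176e-02) = 216.097398
iter 4: u=0.318493  f(a)=-2.842e-14  f'(a)=-2.176e-02  a ← 216.097398 − (-2.842e-14/-2.176e-02) = 216.097398
converged: |Δa| < 1e-12 after 4 iterations
sag = a·(cosh(S/(2a)) − 1) = 216.097398·(cosh(0.318493) − 1) = 11.053181
T_max/T_min = cosh(S/(2a)) = 1.051149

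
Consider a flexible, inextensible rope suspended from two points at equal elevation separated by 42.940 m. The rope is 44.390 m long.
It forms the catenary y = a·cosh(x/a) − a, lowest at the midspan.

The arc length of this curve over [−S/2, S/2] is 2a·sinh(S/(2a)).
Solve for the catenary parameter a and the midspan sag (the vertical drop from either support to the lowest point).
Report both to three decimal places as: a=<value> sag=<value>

a=47.938 sag=4.889

seed: a₀ = √(S³/(24(L−S))) = √(42.940³/(24·1.450)) = 47.698359
iter 1: u=0.450120  f(a)=+1.476e-02  f'(a)=-6.204e-02  a ← 47.698359 − (+1.476e-02/-6.204e-02) = 47.936274
iter 2: u=0.447886  f(a)=+1.112e-04  f'(a)=-6.111e-02  a ← 47.936274 − (+1.112e-04/-6.111e-02) = 47.938094
iter 3: u=0.447869  f(a)=+6.412e-09  f'(a)=-6.110e-02  a ← 47.938094 − (+6.412e-09/-6.110e-02) = 47.938094
iter 4: u=0.447869  f(a)=+0.000e+00  f'(a)=-6.110e-02  a ← 47.938094 − (+0.000e+00/-6.110e-02) = 47.938094
converged: |Δa| < 1e-12 after 4 iterations
sag = a·(cosh(S/(2a)) − 1) = 47.938094·(cosh(0.447869) − 1) = 4.888783
T_max/T_min = cosh(S/(2a)) = 1.101981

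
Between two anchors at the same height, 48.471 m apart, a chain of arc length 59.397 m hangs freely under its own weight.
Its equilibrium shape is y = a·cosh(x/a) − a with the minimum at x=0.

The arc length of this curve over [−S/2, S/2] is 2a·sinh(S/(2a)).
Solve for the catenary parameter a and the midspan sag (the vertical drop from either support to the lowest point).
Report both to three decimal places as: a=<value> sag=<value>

seed: a₀ = √(S³/(24(L−S))) = √(48.471³/(24·10.926)) = 20.839474
iter 1: u=1.162961  f(a)=+7.631e-01  f'(a)=-1.197e+00  a ← 20.839474 − (+7.631e-01/-1.197e+00) = 21.476759
iter 2: u=1.128452  f(a)=+3.640e-02  f'(a)=-1.086e+00  a ← 21.476759 − (+3.640e-02/-1.086e+00) = 21.510290
iter 3: u=1.126693  f(a)=+9.203e-05  f'(a)=-1.080e+00  a ← 21.510290 − (+9.203e-05/-1.080e+00) = 21.510375
iter 4: u=1.126689  f(a)=+5.915e-10  f'(a)=-1.080e+00  a ← 21.510375 − (+5.915e-10/-1.080e+00) = 21.510375
iter 5: u=1.126689  f(a)=-7.105e-15  f'(a)=-1.080e+00  a ← 21.510375 − (-7.105e-15/-1.080e+00) = 21.510375
converged: |Δa| < 1e-12 after 5 iterations
sag = a·(cosh(S/(2a)) − 1) = 21.510375·(cosh(1.126689) − 1) = 15.159737
T_max/T_min = cosh(S/(2a)) = 1.704764

a=21.510 sag=15.160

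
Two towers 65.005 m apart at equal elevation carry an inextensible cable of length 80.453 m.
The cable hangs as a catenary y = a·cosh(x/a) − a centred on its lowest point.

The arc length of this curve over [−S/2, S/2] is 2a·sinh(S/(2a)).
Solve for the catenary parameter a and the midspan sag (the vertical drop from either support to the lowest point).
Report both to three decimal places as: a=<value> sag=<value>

a=28.141 sag=20.952

seed: a₀ = √(S³/(24(L−S))) = √(65.005³/(24·15.448)) = 27.219390
iter 1: u=1.194094  f(a)=+1.139e+00  f'(a)=-1.305e+00  a ← 27.219390 − (+1.139e+00/-1.305e+00) = 28.092295
iter 2: u=1.156990  f(a)=+5.711e-02  f'(a)=-1.178e+00  a ← 28.092295 − (+5.711e-02/-1.178e+00) = 28.140795
iter 3: u=1.154996  f(a)=+1.602e-04  f'(a)=-1.171e+00  a ← 28.140795 − (+1.602e-04/-1.171e+00) = 28.140932
iter 4: u=1.154990  f(a)=+1.269e-09  f'(a)=-1.171e+00  a ← 28.140932 − (+1.269e-09/-1.171e+00) = 28.140932
iter 5: u=1.154990  f(a)=+0.000e+00  f'(a)=-1.171e+00  a ← 28.140932 − (+0.000e+00/-1.171e+00) = 28.140932
converged: |Δa| < 1e-12 after 5 iterations
sag = a·(cosh(S/(2a)) − 1) = 28.140932·(cosh(1.154990) − 1) = 20.951668
T_max/T_min = cosh(S/(2a)) = 1.744526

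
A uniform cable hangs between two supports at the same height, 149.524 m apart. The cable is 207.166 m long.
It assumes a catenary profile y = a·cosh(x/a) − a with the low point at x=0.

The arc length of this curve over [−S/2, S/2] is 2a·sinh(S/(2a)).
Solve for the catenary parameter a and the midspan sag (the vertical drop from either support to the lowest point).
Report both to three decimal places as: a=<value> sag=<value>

seed: a₀ = √(S³/(24(L−S))) = √(149.524³/(24·57.642)) = 49.157662
iter 1: u=1.520862  f(a)=+7.046e+00  f'(a)=-2.934e+00  a ← 49.157662 − (+7.046e+00/-2.934e+00) = 51.558660
iter 2: u=1.450038  f(a)=+5.491e-01  f'(a)=-2.493e+00  a ← 51.558660 − (+5.491e-01/-2.493e+00) = 51.778881
iter 3: u=1.443871  f(a)=+3.958e-03  f'(a)=-2.457e+00  a ← 51.778881 − (+3.958e-03/-2.457e+00) = 51.780492
iter 4: u=1.443826  f(a)=+2.089e-07  f'(a)=-2.457e+00  a ← 51.780492 − (+2.089e-07/-2.457e+00) = 51.780492
iter 5: u=1.443826  f(a)=+2.842e-14  f'(a)=-2.457e+00  a ← 51.780492 − (+2.842e-14/-2.457e+00) = 51.780492
converged: |Δa| < 1e-12 after 5 iterations
sag = a·(cosh(S/(2a)) − 1) = 51.780492·(cosh(1.443826) − 1) = 64.023900
T_max/T_min = cosh(S/(2a)) = 2.236448

a=51.780 sag=64.024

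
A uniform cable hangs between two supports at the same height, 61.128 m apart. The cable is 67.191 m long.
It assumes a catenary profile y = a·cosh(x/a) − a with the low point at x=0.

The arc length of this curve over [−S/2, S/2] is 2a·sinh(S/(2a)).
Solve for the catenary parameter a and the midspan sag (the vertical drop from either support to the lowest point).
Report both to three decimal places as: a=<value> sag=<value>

a=40.196 sag=12.191

seed: a₀ = √(S³/(24(L−S))) = √(61.128³/(24·6.063)) = 39.619672
iter 1: u=0.771435  f(a)=+1.830e-01  f'(a)=-3.247e-01  a ← 39.619672 − (+1.830e-01/-3.247e-01) = 40.183285
iter 2: u=0.760615  f(a)=+3.978e-03  f'(a)=-3.107e-01  a ← 40.183285 − (+3.978e-03/-3.107e-01) = 40.196088
iter 3: u=0.760372  f(a)=+1.972e-06  f'(a)=-3.104e-01  a ← 40.196088 − (+1.972e-06/-3.104e-01) = 40.196095
iter 4: u=0.760372  f(a)=+4.832e-13  f'(a)=-3.104e-01  a ← 40.196095 − (+4.832e-13/-3.104e-01) = 40.196095
converged: |Δa| < 1e-12 after 4 iterations
sag = a·(cosh(S/(2a)) − 1) = 40.196095·(cosh(0.760372) − 1) = 12.190771
T_max/T_min = cosh(S/(2a)) = 1.303282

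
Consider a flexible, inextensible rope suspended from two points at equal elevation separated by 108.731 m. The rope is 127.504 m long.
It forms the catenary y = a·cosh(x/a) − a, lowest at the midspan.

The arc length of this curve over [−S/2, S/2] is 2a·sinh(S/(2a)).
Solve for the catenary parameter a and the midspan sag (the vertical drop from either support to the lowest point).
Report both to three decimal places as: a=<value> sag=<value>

seed: a₀ = √(S³/(24(L−S))) = √(108.731³/(24·18.773)) = 53.414309
iter 1: u=1.017808  f(a)=+9.967e-01  f'(a)=-7.785e-01  a ← 53.414309 − (+9.967e-01/-7.785e-01) = 54.694630
iter 2: u=0.993982  f(a)=+3.696e-02  f'(a)=-7.217e-01  a ← 54.694630 − (+3.696e-02/-7.217e-01) = 54.745844
iter 3: u=0.993053  f(a)=+5.517e-05  f'(a)=-7.196e-01  a ← 54.745844 − (+5.517e-05/-7.196e-01) = 54.745921
iter 4: u=0.993051  f(a)=+1.233e-10  f'(a)=-7.196e-01  a ← 54.745921 − (+1.233e-10/-7.196e-01) = 54.745921
iter 5: u=0.993051  f(a)=-1.421e-14  f'(a)=-7.196e-01  a ← 54.745921 − (-1.421e-14/-7.196e-01) = 54.745921
converged: |Δa| < 1e-12 after 5 iterations
sag = a·(cosh(S/(2a)) − 1) = 54.745921·(cosh(0.993051) − 1) = 29.286414
T_max/T_min = cosh(S/(2a)) = 1.534952

a=54.746 sag=29.286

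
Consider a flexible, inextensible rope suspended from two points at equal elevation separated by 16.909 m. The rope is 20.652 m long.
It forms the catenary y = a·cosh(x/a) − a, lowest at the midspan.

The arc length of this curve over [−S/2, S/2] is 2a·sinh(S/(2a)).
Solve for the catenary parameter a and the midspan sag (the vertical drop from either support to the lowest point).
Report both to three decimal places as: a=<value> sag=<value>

a=7.568 sag=5.234

seed: a₀ = √(S³/(24(L−S))) = √(16.909³/(24·3.743)) = 7.336034
iter 1: u=1.152462  f(a)=+2.566e-01  f'(a)=-1.163e+00  a ← 7.336034 − (+2.566e-01/-1.163e+00) = 7.556731
iter 2: u=1.118804  f(a)=+1.203e-02  f'(a)=-1.056e+00  a ← 7.556731 − (+1.203e-02/-1.056e+00) = 7.568128
iter 3: u=1.117119  f(a)=+2.935e-05  f'(a)=-1.051e+00  a ← 7.568128 − (+2.935e-05/-1.051e+00) = 7.568156
iter 4: u=1.117115  f(a)=+1.756e-10  f'(a)=-1.051e+00  a ← 7.568156 − (+1.756e-10/-1.051e+00) = 7.568156
iter 5: u=1.117115  f(a)=+0.000e+00  f'(a)=-1.051e+00  a ← 7.568156 − (+0.000e+00/-1.051e+00) = 7.568156
converged: |Δa| < 1e-12 after 5 iterations
sag = a·(cosh(S/(2a)) − 1) = 7.568156·(cosh(1.117115) − 1) = 5.234315
T_max/T_min = cosh(S/(2a)) = 1.691624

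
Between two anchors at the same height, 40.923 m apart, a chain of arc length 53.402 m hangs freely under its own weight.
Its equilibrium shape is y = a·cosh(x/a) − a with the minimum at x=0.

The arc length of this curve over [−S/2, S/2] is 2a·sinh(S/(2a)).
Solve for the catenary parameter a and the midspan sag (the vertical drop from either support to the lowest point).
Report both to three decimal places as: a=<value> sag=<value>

seed: a₀ = √(S³/(24(L−S))) = √(40.923³/(24·12.479)) = 15.127100
iter 1: u=1.352639  f(a)=+1.193e+00  f'(a)=-1.972e+00  a ← 15.127100 − (+1.193e+00/-1.972e+00) = 15.731824
iter 2: u=1.300644  f(a)=+7.524e-02  f'(a)=-1.730e+00  a ← 15.731824 − (+7.524e-02/-1.730e+00) = 15.775306
iter 3: u=1.297059  f(a)=+3.441e-04  f'(a)=-1.715e+00  a ← 15.775306 − (+3.441e-04/-1.715e+00) = 15.775507
iter 4: u=1.297042  f(a)=+7.270e-09  f'(a)=-1.715e+00  a ← 15.775507 − (+7.270e-09/-1.715e+00) = 15.775507
iter 5: u=1.297042  f(a)=+0.000e+00  f'(a)=-1.715e+00  a ← 15.775507 − (+0.000e+00/-1.715e+00) = 15.775507
converged: |Δa| < 1e-12 after 5 iterations
sag = a·(cosh(S/(2a)) − 1) = 15.775507·(cosh(1.297042) − 1) = 15.237555
T_max/T_min = cosh(S/(2a)) = 1.965900

a=15.776 sag=15.238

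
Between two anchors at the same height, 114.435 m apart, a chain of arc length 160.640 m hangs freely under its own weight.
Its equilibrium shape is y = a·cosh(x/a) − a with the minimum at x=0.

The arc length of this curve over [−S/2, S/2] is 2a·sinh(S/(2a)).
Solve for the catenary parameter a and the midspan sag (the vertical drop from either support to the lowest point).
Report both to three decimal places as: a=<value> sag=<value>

a=38.808 sag=50.396

seed: a₀ = √(S³/(24(L−S))) = √(114.435³/(24·46.205)) = 36.761075
iter 1: u=1.556470  f(a)=+5.931e+00  f'(a)=-3.178e+00  a ← 36.761075 − (+5.931e+00/-3.178e+00) = 38.627312
iter 2: u=1.481271  f(a)=+4.816e-01  f'(a)=-2.681e+00  a ← 38.627312 − (+4.816e-01/-2.681e+00) = 38.806929
iter 3: u=1.474415  f(a)=+3.795e-03  f'(a)=-2.639e+00  a ← 38.806929 − (+3.795e-03/-2.639e+00) = 38.808367
iter 4: u=1.474360  f(a)=+2.397e-07  f'(a)=-2.639e+00  a ← 38.808367 − (+2.397e-07/-2.639e+00) = 38.808367
iter 5: u=1.474360  f(a)=+5.684e-14  f'(a)=-2.639e+00  a ← 38.808367 − (+5.684e-14/-2.639e+00) = 38.808367
converged: |Δa| < 1e-12 after 5 iterations
sag = a·(cosh(S/(2a)) − 1) = 38.808367·(cosh(1.474360) − 1) = 50.395847
T_max/T_min = cosh(S/(2a)) = 2.298582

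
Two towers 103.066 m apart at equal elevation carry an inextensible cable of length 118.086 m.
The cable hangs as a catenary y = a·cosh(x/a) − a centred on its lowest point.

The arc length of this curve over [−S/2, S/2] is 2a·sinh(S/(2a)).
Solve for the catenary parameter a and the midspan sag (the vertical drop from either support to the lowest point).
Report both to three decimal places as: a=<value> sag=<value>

seed: a₀ = √(S³/(24(L−S))) = √(103.066³/(24·15.020)) = 55.110271
iter 1: u=0.935089  f(a)=+6.705e-01  f'(a)=-5.943e-01  a ← 55.110271 − (+6.705e-01/-5.943e-01) = 56.238568
iter 2: u=0.916328  f(a)=+2.114e-02  f'(a)=-5.573e-01  a ← 56.238568 − (+2.114e-02/-5.573e-01) = 56.276509
iter 3: u=0.915711  f(a)=+2.255e-05  f'(a)=-5.561e-01  a ← 56.276509 − (+2.255e-05/-5.561e-01) = 56.276549
iter 4: u=0.915710  f(a)=+2.566e-11  f'(a)=-5.561e-01  a ← 56.276549 − (+2.566e-11/-5.561e-01) = 56.276549
converged: |Δa| < 1e-12 after 4 iterations
sag = a·(cosh(S/(2a)) − 1) = 56.276549·(cosh(0.915710) − 1) = 25.290146
T_max/T_min = cosh(S/(2a)) = 1.449390

a=56.277 sag=25.290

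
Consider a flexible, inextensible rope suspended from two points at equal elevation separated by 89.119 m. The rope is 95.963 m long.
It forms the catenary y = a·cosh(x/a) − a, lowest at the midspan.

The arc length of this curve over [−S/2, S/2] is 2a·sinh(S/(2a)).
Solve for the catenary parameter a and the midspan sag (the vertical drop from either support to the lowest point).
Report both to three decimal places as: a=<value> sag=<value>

seed: a₀ = √(S³/(24(L−S))) = √(89.119³/(24·6.844)) = 65.643970
iter 1: u=0.678806  f(a)=+1.594e-01  f'(a)=-2.183e-01  a ← 65.643970 − (+1.594e-01/-2.183e-01) = 66.374290
iter 2: u=0.671337  f(a)=+2.700e-03  f'(a)=-2.109e-01  a ← 66.374290 − (+2.700e-03/-2.109e-01) = 66.387087
iter 3: u=0.671207  f(a)=+8.036e-07  f'(a)=-2.108e-01  a ← 66.387087 − (+8.036e-07/-2.108e-01) = 66.387091
iter 4: u=0.671207  f(a)=+9.948e-14  f'(a)=-2.108e-01  a ← 66.387091 − (+9.948e-14/-2.108e-01) = 66.387091
converged: |Δa| < 1e-12 after 4 iterations
sag = a·(cosh(S/(2a)) − 1) = 66.387091·(cosh(0.671207) − 1) = 15.524265
T_max/T_min = cosh(S/(2a)) = 1.233845

a=66.387 sag=15.524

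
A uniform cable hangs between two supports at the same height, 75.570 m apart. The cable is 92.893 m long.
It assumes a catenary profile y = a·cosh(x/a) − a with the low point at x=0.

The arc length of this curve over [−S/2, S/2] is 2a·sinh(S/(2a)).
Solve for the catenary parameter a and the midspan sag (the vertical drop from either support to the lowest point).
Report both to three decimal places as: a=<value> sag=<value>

a=33.273 sag=23.862

seed: a₀ = √(S³/(24(L−S))) = √(75.570³/(24·17.323)) = 32.218622
iter 1: u=1.172769  f(a)=+1.231e+00  f'(a)=-1.231e+00  a ← 32.218622 − (+1.231e+00/-1.231e+00) = 33.218917
iter 2: u=1.137454  f(a)=+5.966e-02  f'(a)=-1.114e+00  a ← 33.218917 − (+5.966e-02/-1.114e+00) = 33.272467
iter 3: u=1.135624  f(a)=+1.559e-04  f'(a)=-1.108e+00  a ← 33.272467 − (+1.559e-04/-1.108e+00) = 33.272608
iter 4: u=1.135619  f(a)=+1.071e-09  f'(a)=-1.108e+00  a ← 33.272608 − (+1.071e-09/-1.108e+00) = 33.272608
iter 5: u=1.135619  f(a)=+2.842e-14  f'(a)=-1.108e+00  a ← 33.272608 − (+2.842e-14/-1.108e+00) = 33.272608
converged: |Δa| < 1e-12 after 5 iterations
sag = a·(cosh(S/(2a)) − 1) = 33.272608·(cosh(1.135619) − 1) = 23.861828
T_max/T_min = cosh(S/(2a)) = 1.717161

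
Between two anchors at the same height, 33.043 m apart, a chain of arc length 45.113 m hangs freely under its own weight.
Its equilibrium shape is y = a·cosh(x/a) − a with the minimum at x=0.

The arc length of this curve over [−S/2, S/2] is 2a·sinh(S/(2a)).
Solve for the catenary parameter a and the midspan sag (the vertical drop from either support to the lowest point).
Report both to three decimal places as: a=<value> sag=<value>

seed: a₀ = √(S³/(24(L−S))) = √(33.043³/(24·12.070)) = 11.159891
iter 1: u=1.480436  f(a)=+1.394e+00  f'(a)=-2.676e+00  a ← 11.159891 − (+1.394e+00/-2.676e+00) = 11.680792
iter 2: u=1.414416  f(a)=+1.035e-01  f'(a)=-2.292e+00  a ← 11.680792 − (+1.035e-01/-2.292e+00) = 11.725967
iter 3: u=1.408967  f(a)=+6.725e-04  f'(a)=-2.262e+00  a ← 11.725967 − (+6.725e-04/-2.262e+00) = 11.726264
iter 4: u=1.408931  f(a)=+2.878e-08  f'(a)=-2.262e+00  a ← 11.726264 − (+2.878e-08/-2.262e+00) = 11.726264
iter 5: u=1.408931  f(a)=-7.105e-15  f'(a)=-2.262e+00  a ← 11.726264 − (-7.105e-15/-2.262e+00) = 11.726264
converged: |Δa| < 1e-12 after 5 iterations
sag = a·(cosh(S/(2a)) − 1) = 11.726264·(cosh(1.408931) − 1) = 13.696186
T_max/T_min = cosh(S/(2a)) = 2.167992

a=11.726 sag=13.696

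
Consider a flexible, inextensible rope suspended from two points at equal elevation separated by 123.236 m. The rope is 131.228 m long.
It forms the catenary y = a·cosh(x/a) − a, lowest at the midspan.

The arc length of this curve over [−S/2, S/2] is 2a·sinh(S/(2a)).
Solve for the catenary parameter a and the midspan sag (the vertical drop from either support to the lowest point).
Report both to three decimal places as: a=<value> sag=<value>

a=99.728 sag=19.649

seed: a₀ = √(S³/(24(L−S))) = √(123.236³/(24·7.992)) = 98.780912
iter 1: u=0.623784  f(a)=+1.569e-01  f'(a)=-1.682e-01  a ← 98.780912 − (+1.569e-01/-1.682e-01) = 99.713958
iter 2: u=0.617948  f(a)=+2.251e-03  f'(a)=-1.634e-01  a ← 99.713958 − (+2.251e-03/-1.634e-01) = 99.727735
iter 3: u=0.617862  f(a)=+4.783e-07  f'(a)=-1.633e-01  a ← 99.727735 − (+4.783e-07/-1.633e-01) = 99.727738
iter 4: u=0.617862  f(a)=+2.842e-14  f'(a)=-1.633e-01  a ← 99.727738 − (+2.842e-14/-1.633e-01) = 99.727738
converged: |Δa| < 1e-12 after 4 iterations
sag = a·(cosh(S/(2a)) − 1) = 99.727738·(cosh(0.617862) − 1) = 19.649055
T_max/T_min = cosh(S/(2a)) = 1.197027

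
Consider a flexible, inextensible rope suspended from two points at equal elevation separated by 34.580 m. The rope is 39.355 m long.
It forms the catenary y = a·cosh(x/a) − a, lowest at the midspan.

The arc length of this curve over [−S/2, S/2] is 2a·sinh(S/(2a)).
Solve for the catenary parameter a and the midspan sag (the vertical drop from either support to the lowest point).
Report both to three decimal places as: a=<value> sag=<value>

seed: a₀ = √(S³/(24(L−S))) = √(34.580³/(24·4.775)) = 18.995257
iter 1: u=0.910227  f(a)=+2.018e-01  f'(a)=-5.457e-01  a ← 18.995257 − (+2.018e-01/-5.457e-01) = 19.365000
iter 2: u=0.892848  f(a)=+6.041e-03  f'(a)=-5.134e-01  a ← 19.365000 − (+6.041e-03/-5.134e-01) = 19.376767
iter 3: u=0.892306  f(a)=+5.788e-06  f'(a)=-5.124e-01  a ← 19.376767 − (+5.788e-06/-5.124e-01) = 19.376778
iter 4: u=0.892305  f(a)=+5.322e-12  f'(a)=-5.124e-01  a ← 19.376778 − (+5.322e-12/-5.124e-01) = 19.376778
converged: |Δa| < 1e-12 after 4 iterations
sag = a·(cosh(S/(2a)) − 1) = 19.376778·(cosh(0.892305) − 1) = 8.239585
T_max/T_min = cosh(S/(2a)) = 1.425230

a=19.377 sag=8.240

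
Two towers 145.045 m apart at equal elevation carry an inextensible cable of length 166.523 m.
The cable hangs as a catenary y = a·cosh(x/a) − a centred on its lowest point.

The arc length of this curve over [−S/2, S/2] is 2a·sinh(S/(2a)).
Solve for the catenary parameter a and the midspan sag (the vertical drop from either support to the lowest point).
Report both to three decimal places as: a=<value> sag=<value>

a=78.594 sag=35.903

seed: a₀ = √(S³/(24(L−S))) = √(145.045³/(24·21.478)) = 76.939898
iter 1: u=0.942586  f(a)=+9.746e-01  f'(a)=-6.095e-01  a ← 76.939898 − (+9.746e-01/-6.095e-01) = 78.538825
iter 2: u=0.923397  f(a)=+3.121e-02  f'(a)=-5.710e-01  a ← 78.538825 − (+3.121e-02/-5.710e-01) = 78.593476
iter 3: u=0.922755  f(a)=+3.435e-05  f'(a)=-5.698e-01  a ← 78.593476 − (+3.435e-05/-5.698e-01) = 78.593536
iter 4: u=0.922754  f(a)=+4.172e-11  f'(a)=-5.698e-01  a ← 78.593536 − (+4.172e-11/-5.698e-01) = 78.593536
converged: |Δa| < 1e-12 after 4 iterations
sag = a·(cosh(S/(2a)) − 1) = 78.593536·(cosh(0.922754) − 1) = 35.902845
T_max/T_min = cosh(S/(2a)) = 1.456817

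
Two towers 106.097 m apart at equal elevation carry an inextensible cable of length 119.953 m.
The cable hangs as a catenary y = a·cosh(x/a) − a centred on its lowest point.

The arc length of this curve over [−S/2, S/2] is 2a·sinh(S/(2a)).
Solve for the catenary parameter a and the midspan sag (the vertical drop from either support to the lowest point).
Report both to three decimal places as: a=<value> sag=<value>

seed: a₀ = √(S³/(24(L−S))) = √(106.097³/(24·13.856)) = 59.928043
iter 1: u=0.885203  f(a)=+5.531e-01  f'(a)=-4.997e-01  a ← 59.928043 − (+5.531e-01/-4.997e-01) = 61.034955
iter 2: u=0.869149  f(a)=+1.570e-02  f'(a)=-4.717e-01  a ← 61.034955 − (+1.570e-02/-4.717e-01) = 61.068232
iter 3: u=0.868676  f(a)=+1.346e-05  f'(a)=-4.709e-01  a ← 61.068232 − (+1.346e-05/-4.709e-01) = 61.068261
iter 4: u=0.868675  f(a)=+9.905e-12  f'(a)=-4.709e-01  a ← 61.068261 − (+9.905e-12/-4.709e-01) = 61.068261
converged: |Δa| < 1e-12 after 4 iterations
sag = a·(cosh(S/(2a)) − 1) = 61.068261·(cosh(0.868675) − 1) = 24.526792
T_max/T_min = cosh(S/(2a)) = 1.401629

a=61.068 sag=24.527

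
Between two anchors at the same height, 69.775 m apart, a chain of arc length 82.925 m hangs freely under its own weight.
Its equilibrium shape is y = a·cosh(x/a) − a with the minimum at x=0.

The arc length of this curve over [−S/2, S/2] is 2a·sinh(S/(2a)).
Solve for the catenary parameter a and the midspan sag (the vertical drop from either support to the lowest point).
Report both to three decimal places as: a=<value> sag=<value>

a=33.698 sag=19.731

seed: a₀ = √(S³/(24(L−S))) = √(69.775³/(24·13.150)) = 32.808114
iter 1: u=1.063380  f(a)=+7.638e-01  f'(a)=-8.960e-01  a ← 32.808114 − (+7.638e-01/-8.960e-01) = 33.660578
iter 2: u=1.036450  f(a)=+3.078e-02  f'(a)=-8.251e-01  a ← 33.660578 − (+3.078e-02/-8.251e-01) = 33.697885
iter 3: u=1.035302  f(a)=+5.465e-05  f'(a)=-8.222e-01  a ← 33.697885 − (+5.465e-05/-8.222e-01) = 33.697952
iter 4: u=1.035300  f(a)=+1.729e-10  f'(a)=-8.222e-01  a ← 33.697952 − (+1.729e-10/-8.222e-01) = 33.697952
iter 5: u=1.035300  f(a)=+1.421e-14  f'(a)=-8.222e-01  a ← 33.697952 − (+1.421e-14/-8.222e-01) = 33.697952
converged: |Δa| < 1e-12 after 5 iterations
sag = a·(cosh(S/(2a)) − 1) = 33.697952·(cosh(1.035300) − 1) = 19.731355
T_max/T_min = cosh(S/(2a)) = 1.585536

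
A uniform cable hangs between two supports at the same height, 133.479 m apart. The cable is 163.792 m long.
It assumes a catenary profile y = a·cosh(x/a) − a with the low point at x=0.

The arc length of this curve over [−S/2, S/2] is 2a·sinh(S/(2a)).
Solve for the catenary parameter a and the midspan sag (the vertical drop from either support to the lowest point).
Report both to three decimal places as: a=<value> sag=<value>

seed: a₀ = √(S³/(24(L−S))) = √(133.479³/(24·30.313)) = 57.174100
iter 1: u=1.167303  f(a)=+2.134e+00  f'(a)=-1.212e+00  a ← 57.174100 − (+2.134e+00/-1.212e+00) = 58.934311
iter 2: u=1.132439  f(a)=+1.025e-01  f'(a)=-1.098e+00  a ← 58.934311 − (+1.025e-01/-1.098e+00) = 59.027640
iter 3: u=1.130648  f(a)=+2.629e-04  f'(a)=-1.093e+00  a ← 59.027640 − (+2.629e-04/-1.093e+00) = 59.027881
iter 4: u=1.130644  f(a)=+1.740e-09  f'(a)=-1.093e+00  a ← 59.027881 − (+1.740e-09/-1.093e+00) = 59.027881
iter 5: u=1.130644  f(a)=-2.842e-14  f'(a)=-1.093e+00  a ← 59.027881 − (-2.842e-14/-1.093e+00) = 59.027881
converged: |Δa| < 1e-12 after 5 iterations
sag = a·(cosh(S/(2a)) − 1) = 59.027881·(cosh(1.130644) − 1) = 41.923818
T_max/T_min = cosh(S/(2a)) = 1.710238

a=59.028 sag=41.924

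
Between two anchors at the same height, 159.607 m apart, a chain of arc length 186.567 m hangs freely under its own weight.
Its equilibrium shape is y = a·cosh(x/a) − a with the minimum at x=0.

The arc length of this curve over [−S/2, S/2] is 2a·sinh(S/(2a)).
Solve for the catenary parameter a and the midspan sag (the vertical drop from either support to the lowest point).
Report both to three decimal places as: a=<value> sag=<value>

a=81.206 sag=42.472

seed: a₀ = √(S³/(24(L−S))) = √(159.607³/(24·26.960)) = 79.270635
iter 1: u=1.006722  f(a)=+1.400e+00  f'(a)=-7.517e-01  a ← 79.270635 − (+1.400e+00/-7.517e-01) = 81.132618
iter 2: u=0.983618  f(a)=+5.083e-02  f'(a)=-6.980e-01  a ← 81.132618 − (+5.083e-02/-6.980e-01) = 81.205446
iter 3: u=0.982736  f(a)=+7.265e-05  f'(a)=-6.960e-01  a ← 81.205446 − (+7.265e-05/-6.960e-01) = 81.205550
iter 4: u=0.982735  f(a)=+1.488e-10  f'(a)=-6.960e-01  a ← 81.205550 − (+1.488e-10/-6.960e-01) = 81.205550
iter 5: u=0.982735  f(a)=+2.842e-14  f'(a)=-6.960e-01  a ← 81.205550 − (+2.842e-14/-6.960e-01) = 81.205550
converged: |Δa| < 1e-12 after 5 iterations
sag = a·(cosh(S/(2a)) − 1) = 81.205550·(cosh(0.982735) − 1) = 42.472066
T_max/T_min = cosh(S/(2a)) = 1.523019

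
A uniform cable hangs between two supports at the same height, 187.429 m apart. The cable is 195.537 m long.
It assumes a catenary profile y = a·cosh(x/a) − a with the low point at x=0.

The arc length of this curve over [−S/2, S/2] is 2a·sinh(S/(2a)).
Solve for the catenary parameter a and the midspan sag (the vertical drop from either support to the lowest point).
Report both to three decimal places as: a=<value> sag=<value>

a=185.129 sag=24.231

seed: a₀ = √(S³/(24(L−S))) = √(187.429³/(24·8.108)) = 183.946992
iter 1: u=0.509465  f(a)=+1.059e-01  f'(a)=-9.047e-02  a ← 183.946992 − (+1.059e-01/-9.047e-02) = 185.117341
iter 2: u=0.506244  f(a)=+1.019e-03  f'(a)=-8.873e-02  a ← 185.117341 − (+1.019e-03/-8.873e-02) = 185.128825
iter 3: u=0.506212  f(a)=+9.642e-08  f'(a)=-8.871e-02  a ← 185.128825 − (+9.642e-08/-8.871e-02) = 185.128826
iter 4: u=0.506212  f(a)=+2.842e-14  f'(a)=-8.871e-02  a ← 185.128826 − (+2.842e-14/-8.871e-02) = 185.128826
converged: |Δa| < 1e-12 after 4 iterations
sag = a·(cosh(S/(2a)) − 1) = 185.128826·(cosh(0.506212) − 1) = 24.230582
T_max/T_min = cosh(S/(2a)) = 1.130885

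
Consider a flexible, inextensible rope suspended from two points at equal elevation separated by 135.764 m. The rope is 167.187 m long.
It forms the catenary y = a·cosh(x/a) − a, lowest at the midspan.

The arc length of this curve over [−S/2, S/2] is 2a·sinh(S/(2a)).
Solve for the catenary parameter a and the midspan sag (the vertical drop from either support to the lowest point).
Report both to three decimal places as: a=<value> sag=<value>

a=59.505 sag=43.104

seed: a₀ = √(S³/(24(L−S))) = √(135.764³/(24·31.423)) = 57.603317
iter 1: u=1.178439  f(a)=+2.255e+00  f'(a)=-1.250e+00  a ← 57.603317 − (+2.255e+00/-1.250e+00) = 59.407328
iter 2: u=1.142654  f(a)=+1.103e-01  f'(a)=-1.131e+00  a ← 59.407328 − (+1.103e-01/-1.131e+00) = 59.504871
iter 3: u=1.140781  f(a)=+2.937e-04  f'(a)=-1.125e+00  a ← 59.504871 − (+2.937e-04/-1.125e+00) = 59.505132
iter 4: u=1.140776  f(a)=+2.096e-09  f'(a)=-1.125e+00  a ← 59.505132 − (+2.096e-09/-1.125e+00) = 59.505132
iter 5: u=1.140776  f(a)=-2.842e-14  f'(a)=-1.125e+00  a ← 59.505132 − (-2.842e-14/-1.125e+00) = 59.505132
converged: |Δa| < 1e-12 after 5 iterations
sag = a·(cosh(S/(2a)) − 1) = 59.505132·(cosh(1.140776) − 1) = 43.104487
T_max/T_min = cosh(S/(2a)) = 1.724383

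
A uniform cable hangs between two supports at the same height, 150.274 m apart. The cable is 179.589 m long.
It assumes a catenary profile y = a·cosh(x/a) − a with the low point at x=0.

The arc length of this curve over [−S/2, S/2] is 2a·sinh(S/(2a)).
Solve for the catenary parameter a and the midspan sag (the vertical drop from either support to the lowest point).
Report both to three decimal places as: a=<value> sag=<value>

seed: a₀ = √(S³/(24(L−S))) = √(150.274³/(24·29.315)) = 69.450472
iter 1: u=1.081879  f(a)=+1.764e+00  f'(a)=-9.472e-01  a ← 69.450472 − (+1.764e+00/-9.472e-01) = 71.312956
iter 2: u=1.053623  f(a)=+7.346e-02  f'(a)=-8.698e-01  a ← 71.312956 − (+7.346e-02/-8.698e-01) = 71.397406
iter 3: u=1.052377  f(a)=+1.396e-04  f'(a)=-8.665e-01  a ← 71.397406 − (+1.396e-04/-8.665e-01) = 71.397567
iter 4: u=1.052375  f(a)=+5.064e-10  f'(a)=-8.665e-01  a ← 71.397567 − (+5.064e-10/-8.665e-01) = 71.397567
iter 5: u=1.052375  f(a)=+0.000e+00  f'(a)=-8.665e-01  a ← 71.397567 − (+0.000e+00/-8.665e-01) = 71.397567
converged: |Δa| < 1e-12 after 5 iterations
sag = a·(cosh(S/(2a)) − 1) = 71.397567·(cosh(1.052375) − 1) = 43.322374
T_max/T_min = cosh(S/(2a)) = 1.606777

a=71.398 sag=43.322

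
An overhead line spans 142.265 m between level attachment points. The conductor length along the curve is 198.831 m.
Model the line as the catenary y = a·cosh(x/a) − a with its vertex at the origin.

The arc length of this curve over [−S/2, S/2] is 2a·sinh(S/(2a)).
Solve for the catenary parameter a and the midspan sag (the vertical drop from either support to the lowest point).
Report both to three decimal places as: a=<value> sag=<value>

seed: a₀ = √(S³/(24(L−S))) = √(142.265³/(24·56.566)) = 46.053617
iter 1: u=1.544558  f(a)=+7.144e+00  f'(a)=-3.095e+00  a ← 46.053617 − (+7.144e+00/-3.095e+00) = 48.361898
iter 2: u=1.470838  f(a)=+5.722e-01  f'(a)=-2.617e+00  a ← 48.361898 − (+5.722e-01/-2.617e+00) = 48.580536
iter 3: u=1.464218  f(a)=+4.378e-03  f'(a)=-2.577e+00  a ← 48.580536 − (+4.378e-03/-2.577e+00) = 48.582235
iter 4: u=1.464167  f(a)=+2.606e-07  f'(a)=-2.577e+00  a ← 48.582235 − (+2.606e-07/-2.577e+00) = 48.582235
iter 5: u=1.464167  f(a)=+2.842e-14  f'(a)=-2.577e+00  a ← 48.582235 − (+2.842e-14/-2.577e+00) = 48.582235
converged: |Δa| < 1e-12 after 5 iterations
sag = a·(cosh(S/(2a)) − 1) = 48.582235·(cosh(1.464167) − 1) = 62.068907
T_max/T_min = cosh(S/(2a)) = 2.277605

a=48.582 sag=62.069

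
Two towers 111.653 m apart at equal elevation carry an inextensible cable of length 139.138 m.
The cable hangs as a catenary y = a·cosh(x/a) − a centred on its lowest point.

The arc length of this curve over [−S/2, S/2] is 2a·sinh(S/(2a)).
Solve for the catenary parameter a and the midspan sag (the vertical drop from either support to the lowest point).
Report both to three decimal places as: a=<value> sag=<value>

a=47.544 sag=36.719

seed: a₀ = √(S³/(24(L−S))) = √(111.653³/(24·27.485)) = 45.935887
iter 1: u=1.215313  f(a)=+2.103e+00  f'(a)=-1.383e+00  a ← 45.935887 − (+2.103e+00/-1.383e+00) = 47.456217
iter 2: u=1.176379  f(a)=+1.089e-01  f'(a)=-1.243e+00  a ← 47.456217 − (+1.089e-01/-1.243e+00) = 47.543817
iter 3: u=1.174212  f(a)=+3.274e-04  f'(a)=-1.236e+00  a ← 47.543817 − (+3.274e-04/-1.236e+00) = 47.544082
iter 4: u=1.174205  f(a)=+2.979e-09  f'(a)=-1.236e+00  a ← 47.544082 − (+2.979e-09/-1.236e+00) = 47.544082
iter 5: u=1.174205  f(a)=-2.842e-14  f'(a)=-1.236e+00  a ← 47.544082 − (-2.842e-14/-1.236e+00) = 47.544082
converged: |Δa| < 1e-12 after 5 iterations
sag = a·(cosh(S/(2a)) − 1) = 47.544082·(cosh(1.174205) − 1) = 36.719110
T_max/T_min = cosh(S/(2a)) = 1.772317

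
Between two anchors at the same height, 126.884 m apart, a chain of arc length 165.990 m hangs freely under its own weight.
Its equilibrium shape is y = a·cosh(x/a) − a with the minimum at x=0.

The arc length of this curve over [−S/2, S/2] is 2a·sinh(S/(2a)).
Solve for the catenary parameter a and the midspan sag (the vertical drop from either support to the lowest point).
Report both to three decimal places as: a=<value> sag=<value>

a=48.673 sag=47.541

seed: a₀ = √(S³/(24(L−S))) = √(126.884³/(24·39.106)) = 46.653365
iter 1: u=1.359859  f(a)=+3.779e+00  f'(a)=-2.008e+00  a ← 46.653365 − (+3.779e+00/-2.008e+00) = 48.535729
iter 2: u=1.307120  f(a)=+2.408e-01  f'(a)=-1.759e+00  a ← 48.535729 − (+2.408e-01/-1.759e+00) = 48.672580
iter 3: u=1.303444  f(a)=+1.124e-03  f'(a)=-1.743e+00  a ← 48.672580 − (+1.124e-03/-1.743e+00) = 48.673225
iter 4: u=1.303427  f(a)=+2.476e-08  f'(a)=-1.743e+00  a ← 48.673225 − (+2.476e-08/-1.743e+00) = 48.673225
iter 5: u=1.303427  f(a)=+2.842e-14  f'(a)=-1.743e+00  a ← 48.673225 − (+2.842e-14/-1.743e+00) = 48.673225
converged: |Δa| < 1e-12 after 5 iterations
sag = a·(cosh(S/(2a)) − 1) = 48.673225·(cosh(1.303427) − 1) = 47.541394
T_max/T_min = cosh(S/(2a)) = 1.976746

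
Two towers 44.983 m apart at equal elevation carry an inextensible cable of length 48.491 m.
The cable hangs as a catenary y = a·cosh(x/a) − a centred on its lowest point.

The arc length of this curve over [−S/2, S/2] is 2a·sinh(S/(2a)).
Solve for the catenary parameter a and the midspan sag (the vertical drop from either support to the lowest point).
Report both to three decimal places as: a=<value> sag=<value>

seed: a₀ = √(S³/(24(L−S))) = √(44.983³/(24·3.508)) = 32.880409
iter 1: u=0.684040  f(a)=+8.299e-02  f'(a)=-2.235e-01  a ← 32.880409 − (+8.299e-02/-2.235e-01) = 33.251684
iter 2: u=0.676402  f(a)=+1.427e-03  f'(a)=-2.159e-01  a ← 33.251684 − (+1.427e-03/-2.159e-01) = 33.258291
iter 3: u=0.676267  f(a)=+4.379e-07  f'(a)=-2.158e-01  a ← 33.258291 − (+4.379e-07/-2.158e-01) = 33.258293
iter 4: u=0.676267  f(a)=+4.974e-14  f'(a)=-2.158e-01  a ← 33.258293 − (+4.974e-14/-2.158e-01) = 33.258293
converged: |Δa| < 1e-12 after 4 iterations
sag = a·(cosh(S/(2a)) − 1) = 33.258293·(cosh(0.676267) − 1) = 7.899432
T_max/T_min = cosh(S/(2a)) = 1.237518

a=33.258 sag=7.899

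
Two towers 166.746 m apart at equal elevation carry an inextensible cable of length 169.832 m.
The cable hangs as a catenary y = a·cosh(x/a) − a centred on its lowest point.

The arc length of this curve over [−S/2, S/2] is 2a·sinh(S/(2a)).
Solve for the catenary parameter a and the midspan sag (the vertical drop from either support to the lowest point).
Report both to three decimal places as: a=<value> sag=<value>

a=250.887 sag=13.981

seed: a₀ = √(S³/(24(L−S))) = √(166.746³/(24·3.086)) = 250.195535
iter 1: u=0.333231  f(a)=+1.718e-02  f'(a)=-2.494e-02  a ← 250.195535 − (+1.718e-02/-2.494e-02) = 250.884259
iter 2: u=0.332317  f(a)=+7.120e-05  f'(a)=-2.474e-02  a ← 250.884259 − (+7.120e-05/-2.474e-02) = 250.887137
iter 3: u=0.332313  f(a)=+1.234e-09  f'(a)=-2.474e-02  a ← 250.887137 − (+1.234e-09/-2.474e-02) = 250.887137
iter 4: u=0.332313  f(a)=+0.000e+00  f'(a)=-2.474e-02  a ← 250.887137 − (+0.000e+00/-2.474e-02) = 250.887137
converged: |Δa| < 1e-12 after 4 iterations
sag = a·(cosh(S/(2a)) − 1) = 250.887137·(cosh(0.332313) − 1) = 13.980910
T_max/T_min = cosh(S/(2a)) = 1.055726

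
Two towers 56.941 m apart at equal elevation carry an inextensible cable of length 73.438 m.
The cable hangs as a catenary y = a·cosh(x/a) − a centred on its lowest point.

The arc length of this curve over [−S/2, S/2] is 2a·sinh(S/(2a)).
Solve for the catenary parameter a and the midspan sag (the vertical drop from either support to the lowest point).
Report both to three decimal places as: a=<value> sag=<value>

seed: a₀ = √(S³/(24(L−S))) = √(56.941³/(24·16.497)) = 21.593822
iter 1: u=1.318456  f(a)=+1.495e+00  f'(a)=-1.811e+00  a ← 21.593822 − (+1.495e+00/-1.811e+00) = 22.419340
iter 2: u=1.269908  f(a)=+8.998e-02  f'(a)=-1.599e+00  a ← 22.419340 − (+8.998e-02/-1.599e+00) = 22.475632
iter 3: u=1.266727  f(a)=+3.724e-04  f'(a)=-1.585e+00  a ← 22.475632 − (+3.724e-04/-1.585e+00) = 22.475867
iter 4: u=1.266714  f(a)=+6.435e-09  f'(a)=-1.585e+00  a ← 22.475867 − (+6.435e-09/-1.585e+00) = 22.475867
iter 5: u=1.266714  f(a)=+0.000e+00  f'(a)=-1.585e+00  a ← 22.475867 − (+0.000e+00/-1.585e+00) = 22.475867
converged: |Δa| < 1e-12 after 5 iterations
sag = a·(cosh(S/(2a)) − 1) = 22.475867·(cosh(1.266714) − 1) = 20.575841
T_max/T_min = cosh(S/(2a)) = 1.915464

a=22.476 sag=20.576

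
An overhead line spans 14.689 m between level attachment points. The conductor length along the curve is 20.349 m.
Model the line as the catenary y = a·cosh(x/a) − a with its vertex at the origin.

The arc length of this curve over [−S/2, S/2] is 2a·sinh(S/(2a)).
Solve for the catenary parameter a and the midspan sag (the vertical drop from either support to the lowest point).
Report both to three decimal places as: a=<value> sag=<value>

a=5.088 sag=6.288

seed: a₀ = √(S³/(24(L−S))) = √(14.689³/(24·5.660)) = 4.830305
iter 1: u=1.520505  f(a)=+6.915e-01  f'(a)=-2.932e+00  a ← 4.830305 − (+6.915e-01/-2.932e+00) = 5.066137
iter 2: u=1.449724  f(a)=+5.387e-02  f'(a)=-2.491e+00  a ← 5.066137 − (+5.387e-02/-2.491e+00) = 5.087757
iter 3: u=1.443563  f(a)=+3.879e-04  f'(a)=-2.456e+00  a ← 5.087757 − (+3.879e-04/-2.456e+00) = 5.087915
iter 4: u=1.443518  f(a)=+2.044e-08  f'(a)=-2.455e+00  a ← 5.087915 − (+2.044e-08/-2.455e+00) = 5.087915
iter 5: u=1.443518  f(a)=-3.553e-15  f'(a)=-2.455e+00  a ← 5.087915 − (-3.553e-15/-2.455e+00) = 5.087915
converged: |Δa| < 1e-12 after 5 iterations
sag = a·(cosh(S/(2a)) − 1) = 5.087915·(cosh(1.443518) − 1) = 6.287819
T_max/T_min = cosh(S/(2a)) = 2.235834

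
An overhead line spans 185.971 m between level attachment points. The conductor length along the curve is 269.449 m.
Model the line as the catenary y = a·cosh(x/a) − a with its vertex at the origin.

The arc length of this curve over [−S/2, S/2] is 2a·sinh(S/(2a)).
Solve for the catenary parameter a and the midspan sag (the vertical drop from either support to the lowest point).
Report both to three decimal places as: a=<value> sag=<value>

a=60.139 sag=87.399

seed: a₀ = √(S³/(24(L−S))) = √(185.971³/(24·83.478)) = 56.659952
iter 1: u=1.641115  f(a)=+1.199e+01  f'(a)=-3.820e+00  a ← 56.659952 − (+1.199e+01/-3.820e+00) = 59.798257
iter 2: u=1.554987  f(a)=+1.068e+00  f'(a)=-3.167e+00  a ← 59.798257 − (+1.068e+00/-3.167e+00) = 60.135516
iter 3: u=1.546266  f(a)=+1.031e-02  f'(a)=-3.107e+00  a ← 60.135516 − (+1.031e-02/-3.107e+00) = 60.138836
iter 4: u=1.546181  f(a)=+9.814e-07  f'(a)=-3.106e+00  a ← 60.138836 − (+9.814e-07/-3.106e+00) = 60.138836
iter 5: u=1.546181  f(a)=+5.684e-14  f'(a)=-3.106e+00  a ← 60.138836 − (+5.684e-14/-3.106e+00) = 60.138836
converged: |Δa| < 1e-12 after 5 iterations
sag = a·(cosh(S/(2a)) − 1) = 60.138836·(cosh(1.546181) − 1) = 87.398856
T_max/T_min = cosh(S/(2a)) = 2.453285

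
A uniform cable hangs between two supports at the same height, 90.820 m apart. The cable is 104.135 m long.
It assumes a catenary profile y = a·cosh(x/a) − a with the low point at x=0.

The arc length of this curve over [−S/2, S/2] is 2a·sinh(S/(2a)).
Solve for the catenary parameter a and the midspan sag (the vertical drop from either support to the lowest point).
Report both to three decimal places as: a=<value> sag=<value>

seed: a₀ = √(S³/(24(L−S))) = √(90.820³/(24·13.315)) = 48.416795
iter 1: u=0.937898  f(a)=+5.980e-01  f'(a)=-5.999e-01  a ← 48.416795 − (+5.980e-01/-5.999e-01) = 49.413631
iter 2: u=0.918977  f(a)=+1.897e-02  f'(a)=-5.624e-01  a ← 49.413631 − (+1.897e-02/-5.624e-01) = 49.447358
iter 3: u=0.918350  f(a)=+2.047e-05  f'(a)=-5.612e-01  a ← 49.447358 − (+2.047e-05/-5.612e-01) = 49.447394
iter 4: u=0.918350  f(a)=+2.389e-11  f'(a)=-5.612e-01  a ← 49.447394 − (+2.389e-11/-5.612e-01) = 49.447394
converged: |Δa| < 1e-12 after 4 iterations
sag = a·(cosh(S/(2a)) − 1) = 49.447394·(cosh(0.918350) − 1) = 22.358381
T_max/T_min = cosh(S/(2a)) = 1.452165

a=49.447 sag=22.358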